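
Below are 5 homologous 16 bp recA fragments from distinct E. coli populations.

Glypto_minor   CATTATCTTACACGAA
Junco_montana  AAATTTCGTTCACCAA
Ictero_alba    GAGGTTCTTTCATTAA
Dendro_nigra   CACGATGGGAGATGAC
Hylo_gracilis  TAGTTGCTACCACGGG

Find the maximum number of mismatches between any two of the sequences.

13

Pairwise Hamming distances:
  Glypto_minor vs Junco_montana: 6
  Glypto_minor vs Ictero_alba: 7
  Glypto_minor vs Dendro_nigra: 8
  Glypto_minor vs Hylo_gracilis: 8
  Junco_montana vs Ictero_alba: 6
  Junco_montana vs Dendro_nigra: 11
  Junco_montana vs Hylo_gracilis: 9
  Ictero_alba vs Dendro_nigra: 10
  Ictero_alba vs Hylo_gracilis: 9
  Dendro_nigra vs Hylo_gracilis: 13
The largest is 13, between Dendro_nigra and Hylo_gracilis.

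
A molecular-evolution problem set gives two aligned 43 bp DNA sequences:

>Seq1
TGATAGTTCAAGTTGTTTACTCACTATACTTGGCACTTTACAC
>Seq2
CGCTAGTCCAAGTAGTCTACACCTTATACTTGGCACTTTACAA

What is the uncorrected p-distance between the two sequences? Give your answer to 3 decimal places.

0.209

Mismatches occur at site 1 (T/C), site 3 (A/C), site 8 (T/C), site 14 (T/A), site 17 (T/C), site 21 (T/A), site 23 (A/C), site 24 (C/T), site 43 (C/A).
There are 9 differences over 43 sites, so p = 9/43 = 0.209.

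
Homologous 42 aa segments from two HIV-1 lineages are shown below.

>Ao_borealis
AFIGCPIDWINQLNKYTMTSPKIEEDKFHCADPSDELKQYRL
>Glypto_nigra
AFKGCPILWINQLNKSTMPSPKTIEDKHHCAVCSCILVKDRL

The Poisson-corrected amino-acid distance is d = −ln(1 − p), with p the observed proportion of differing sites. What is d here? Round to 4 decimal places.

0.4055

Mismatches occur at site 3 (I/K), site 8 (D/L), site 16 (Y/S), site 19 (T/P), site 23 (I/T), site 24 (E/I), site 28 (F/H), site 32 (D/V), site 33 (P/C), site 35 (D/C), site 36 (E/I), site 38 (K/V), site 39 (Q/K), site 40 (Y/D).
p = 14/42 = 0.333333.
d = −ln(1 − 0.333333) = −ln(0.666667) = 0.4055.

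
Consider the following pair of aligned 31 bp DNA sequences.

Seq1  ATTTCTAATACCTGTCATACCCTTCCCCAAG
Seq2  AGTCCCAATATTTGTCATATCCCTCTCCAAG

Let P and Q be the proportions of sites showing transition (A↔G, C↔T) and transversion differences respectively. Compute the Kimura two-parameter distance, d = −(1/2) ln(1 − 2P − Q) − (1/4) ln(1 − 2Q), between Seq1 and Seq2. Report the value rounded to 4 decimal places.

Mismatches occur at site 2 (T↔G, transversion), site 4 (T↔C, transition), site 6 (T↔C, transition), site 11 (C↔T, transition), site 12 (C↔T, transition), site 20 (C↔T, transition), site 23 (T↔C, transition), site 26 (C↔T, transition).
Of the 8 differences, 7 transitions and 1 transversion over 31 sites: P = 7/31 = 0.225806, Q = 1/31 = 0.032258.
d = −0.5·ln(0.516130) − 0.25·ln(0.935484) = −0.5·(-0.661397) − 0.25·(-0.066691) = 0.3474.

0.3474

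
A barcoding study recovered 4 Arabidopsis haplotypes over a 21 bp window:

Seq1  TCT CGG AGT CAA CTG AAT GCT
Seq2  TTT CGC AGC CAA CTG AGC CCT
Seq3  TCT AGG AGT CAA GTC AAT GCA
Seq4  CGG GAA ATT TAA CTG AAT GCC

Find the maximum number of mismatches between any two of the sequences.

13

Pairwise Hamming distances:
  Seq1 vs Seq2: 6
  Seq1 vs Seq3: 4
  Seq1 vs Seq4: 9
  Seq2 vs Seq3: 10
  Seq2 vs Seq4: 13
  Seq3 vs Seq4: 11
The largest is 13, between Seq2 and Seq4.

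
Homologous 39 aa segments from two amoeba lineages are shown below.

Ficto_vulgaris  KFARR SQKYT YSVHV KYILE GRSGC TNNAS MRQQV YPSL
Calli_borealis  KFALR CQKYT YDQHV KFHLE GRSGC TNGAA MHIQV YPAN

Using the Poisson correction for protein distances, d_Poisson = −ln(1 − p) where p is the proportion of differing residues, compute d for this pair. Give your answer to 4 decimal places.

Mismatches occur at site 4 (R→L), site 6 (S→C), site 12 (S→D), site 13 (V→Q), site 17 (Y→F), site 18 (I→H), site 28 (N→G), site 30 (S→A), site 32 (R→H), site 33 (Q→I), site 38 (S→A), site 39 (L→N).
p = 12/39 = 0.307692.
d = −ln(1 − 0.307692) = −ln(0.692308) = 0.3677.

0.3677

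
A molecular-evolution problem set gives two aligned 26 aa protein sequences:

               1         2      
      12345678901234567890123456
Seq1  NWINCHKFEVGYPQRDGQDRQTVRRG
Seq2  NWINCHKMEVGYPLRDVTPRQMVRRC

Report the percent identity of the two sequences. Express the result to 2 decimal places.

73.08%

Mismatches occur at site 8 (F→M), site 14 (Q→L), site 17 (G→V), site 18 (Q→T), site 19 (D→P), site 22 (T→M), site 26 (G→C).
19 of the 26 sites match, so the percent identity is 19/26 × 100 = 73.08%.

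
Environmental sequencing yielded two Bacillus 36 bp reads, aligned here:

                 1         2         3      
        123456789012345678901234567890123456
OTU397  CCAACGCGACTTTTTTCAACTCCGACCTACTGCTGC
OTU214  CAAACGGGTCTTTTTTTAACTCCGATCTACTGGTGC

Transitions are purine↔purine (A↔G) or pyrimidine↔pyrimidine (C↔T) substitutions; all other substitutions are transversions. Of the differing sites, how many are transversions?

4

The sequences differ at positions 2 (C/A, transversion), 7 (C/G, transversion), 9 (A/T, transversion), 17 (C/T, transition), 26 (C/T, transition), 33 (C/G, transversion).
Of the 6 differences, 2 transitions and 4 transversions, so the answer is 4.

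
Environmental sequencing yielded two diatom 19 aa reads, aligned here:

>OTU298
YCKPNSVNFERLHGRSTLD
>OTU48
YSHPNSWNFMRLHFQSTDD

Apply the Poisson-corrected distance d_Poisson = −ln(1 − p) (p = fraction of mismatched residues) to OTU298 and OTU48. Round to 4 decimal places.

0.4595

Mismatches occur at site 2 (C→S), site 3 (K→H), site 7 (V→W), site 10 (E→M), site 14 (G→F), site 15 (R→Q), site 18 (L→D).
p = 7/19 = 0.368421.
d = −ln(1 − 0.368421) = −ln(0.631579) = 0.4595.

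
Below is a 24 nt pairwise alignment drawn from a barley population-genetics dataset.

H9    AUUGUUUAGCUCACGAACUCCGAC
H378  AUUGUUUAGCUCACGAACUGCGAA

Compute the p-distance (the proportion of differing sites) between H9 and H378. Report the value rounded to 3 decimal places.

0.083

Mismatches occur at site 20 (C↔G), site 24 (C↔A).
There are 2 differences over 24 sites, so p = 2/24 = 0.083.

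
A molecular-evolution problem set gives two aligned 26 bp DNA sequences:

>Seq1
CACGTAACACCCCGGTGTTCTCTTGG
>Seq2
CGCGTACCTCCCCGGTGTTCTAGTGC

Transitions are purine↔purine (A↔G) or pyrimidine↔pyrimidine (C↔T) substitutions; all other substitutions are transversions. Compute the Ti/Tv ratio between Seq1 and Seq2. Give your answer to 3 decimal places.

Differing sites — 2:A/G (Ti); 7:A/C (Tv); 9:A/T (Tv); 22:C/A (Tv); 23:T/G (Tv); 26:G/C (Tv).
Of the 6 differences, 1 transition and 5 transversions, so Ti/Tv = 1/5 = 0.200.

0.200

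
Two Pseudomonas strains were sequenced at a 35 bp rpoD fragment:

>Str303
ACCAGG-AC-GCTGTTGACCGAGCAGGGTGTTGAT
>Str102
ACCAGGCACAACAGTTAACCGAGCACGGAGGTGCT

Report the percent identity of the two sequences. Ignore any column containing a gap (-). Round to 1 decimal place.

Excluding the 2 gap columns leaves 33 comparable sites.
Differing sites — 11:G/A; 13:T/A; 17:G/A; 26:G/C; 29:T/A; 31:T/G; 34:A/C.
26 of the 33 comparable sites match, so the percent identity is 26/33 × 100 = 78.8%.

78.8%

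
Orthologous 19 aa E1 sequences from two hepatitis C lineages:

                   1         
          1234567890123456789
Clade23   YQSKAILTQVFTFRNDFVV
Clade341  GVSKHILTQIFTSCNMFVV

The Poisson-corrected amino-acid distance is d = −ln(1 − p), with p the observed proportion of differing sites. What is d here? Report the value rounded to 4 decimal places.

Differing sites — 1:Y/G; 2:Q/V; 5:A/H; 10:V/I; 13:F/S; 14:R/C; 16:D/M.
p = 7/19 = 0.368421.
d = −ln(1 − 0.368421) = −ln(0.631579) = 0.4595.

0.4595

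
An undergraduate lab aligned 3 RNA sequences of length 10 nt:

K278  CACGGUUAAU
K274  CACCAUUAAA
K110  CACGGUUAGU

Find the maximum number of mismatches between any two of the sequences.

4

Pairwise Hamming distances:
  K278 vs K274: 3
  K278 vs K110: 1
  K274 vs K110: 4
The largest is 4, between K274 and K110.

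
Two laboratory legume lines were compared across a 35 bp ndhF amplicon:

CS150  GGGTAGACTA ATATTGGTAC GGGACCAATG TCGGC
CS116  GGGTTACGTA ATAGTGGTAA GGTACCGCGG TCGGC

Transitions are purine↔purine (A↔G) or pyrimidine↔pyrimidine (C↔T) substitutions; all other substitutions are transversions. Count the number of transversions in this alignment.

Mismatches occur at site 5 (A/T, transversion), site 6 (G/A, transition), site 7 (A/C, transversion), site 8 (C/G, transversion), site 14 (T/G, transversion), site 20 (C/A, transversion), site 23 (G/T, transversion), site 27 (A/G, transition), site 28 (A/C, transversion), site 29 (T/G, transversion).
Of the 10 differences, 2 transitions and 8 transversions, so the answer is 8.

8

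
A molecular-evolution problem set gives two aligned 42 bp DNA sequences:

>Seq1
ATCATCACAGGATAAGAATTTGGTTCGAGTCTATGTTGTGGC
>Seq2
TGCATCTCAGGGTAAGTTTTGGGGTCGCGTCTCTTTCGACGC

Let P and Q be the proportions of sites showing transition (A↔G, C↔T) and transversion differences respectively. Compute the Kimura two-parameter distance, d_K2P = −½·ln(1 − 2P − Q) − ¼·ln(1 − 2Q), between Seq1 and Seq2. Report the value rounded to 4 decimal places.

Mismatches occur at site 1 (A→T, transversion), site 2 (T→G, transversion), site 7 (A→T, transversion), site 12 (A→G, transition), site 17 (A→T, transversion), site 18 (A→T, transversion), site 21 (T→G, transversion), site 24 (T→G, transversion), site 28 (A→C, transversion), site 33 (A→C, transversion), site 35 (G→T, transversion), site 37 (T→C, transition), site 39 (T→A, transversion), site 40 (G→C, transversion).
Of the 14 differences, 2 transitions and 12 transversions over 42 sites: P = 2/42 = 0.047619, Q = 12/42 = 0.285714.
d = −0.5·ln(0.619048) − 0.25·ln(0.428572) = −0.5·(-0.479572) − 0.25·(-0.847297) = 0.4516.

0.4516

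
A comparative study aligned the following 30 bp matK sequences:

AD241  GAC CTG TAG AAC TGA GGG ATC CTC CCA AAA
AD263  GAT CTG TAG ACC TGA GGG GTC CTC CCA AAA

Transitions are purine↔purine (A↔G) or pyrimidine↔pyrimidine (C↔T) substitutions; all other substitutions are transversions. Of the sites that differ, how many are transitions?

2

Differing sites — 3:C/T (Ti); 11:A/C (Tv); 19:A/G (Ti).
Of the 3 differences, 2 transitions and 1 transversion, so the answer is 2.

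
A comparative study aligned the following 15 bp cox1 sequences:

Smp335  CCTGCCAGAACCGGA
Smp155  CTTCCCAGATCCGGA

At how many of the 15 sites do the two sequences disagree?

3

The sequences differ at positions 2 (C/T), 4 (G/C), 10 (A/T).
That gives 3 mismatches out of 15 aligned sites, so the Hamming distance is 3.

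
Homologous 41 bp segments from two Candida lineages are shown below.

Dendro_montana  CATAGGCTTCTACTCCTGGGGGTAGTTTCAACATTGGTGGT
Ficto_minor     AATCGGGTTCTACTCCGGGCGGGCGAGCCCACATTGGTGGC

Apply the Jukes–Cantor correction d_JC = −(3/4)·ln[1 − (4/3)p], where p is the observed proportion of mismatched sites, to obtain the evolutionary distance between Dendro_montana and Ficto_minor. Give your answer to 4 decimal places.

Mismatches occur at site 1 (C↔A), site 4 (A↔C), site 7 (C↔G), site 17 (T↔G), site 20 (G↔C), site 23 (T↔G), site 24 (A↔C), site 26 (T↔A), site 27 (T↔G), site 28 (T↔C), site 30 (A↔C), site 41 (T↔C).
p = 12/41 = 0.292683.
d = −0.75 · ln(1 − (4/3)·0.292683) = −0.75 · ln(0.609756) = −0.75 · (-0.494696) = 0.3710.

0.3710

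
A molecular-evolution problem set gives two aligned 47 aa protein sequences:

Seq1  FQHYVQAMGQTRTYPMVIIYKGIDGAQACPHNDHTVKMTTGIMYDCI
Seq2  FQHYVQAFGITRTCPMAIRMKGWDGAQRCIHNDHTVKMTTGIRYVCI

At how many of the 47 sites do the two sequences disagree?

11

The sequences differ at positions 8 (M/F), 10 (Q/I), 14 (Y/C), 17 (V/A), 19 (I/R), 20 (Y/M), 23 (I/W), 28 (A/R), 30 (P/I), 43 (M/R), 45 (D/V).
That gives 11 mismatches out of 47 aligned sites, so the Hamming distance is 11.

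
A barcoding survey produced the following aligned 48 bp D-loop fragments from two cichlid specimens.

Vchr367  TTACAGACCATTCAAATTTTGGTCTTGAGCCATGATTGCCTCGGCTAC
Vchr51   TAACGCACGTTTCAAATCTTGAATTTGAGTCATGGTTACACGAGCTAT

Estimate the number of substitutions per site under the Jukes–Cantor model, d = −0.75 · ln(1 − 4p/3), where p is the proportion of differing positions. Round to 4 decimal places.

The sequences differ at positions 2 (T/A), 5 (A/G), 6 (G/C), 9 (C/G), 10 (A/T), 18 (T/C), 22 (G/A), 23 (T/A), 24 (C/T), 30 (C/T), 35 (A/G), 38 (G/A), 40 (C/A), 41 (T/C), 42 (C/G), 43 (G/A), 48 (C/T).
p = 17/48 = 0.354167.
d = −0.75 · ln(1 − (4/3)·0.354167) = −0.75 · ln(0.527777) = −0.75 · (-0.639081) = 0.4793.

0.4793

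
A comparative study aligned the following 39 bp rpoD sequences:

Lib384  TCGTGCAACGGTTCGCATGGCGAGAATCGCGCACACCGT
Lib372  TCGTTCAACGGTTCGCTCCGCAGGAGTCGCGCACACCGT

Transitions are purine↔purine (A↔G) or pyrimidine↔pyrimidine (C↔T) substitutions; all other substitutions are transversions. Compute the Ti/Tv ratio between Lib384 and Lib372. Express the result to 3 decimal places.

Mismatches occur at site 5 (G→T, transversion), site 17 (A→T, transversion), site 18 (T→C, transition), site 19 (G→C, transversion), site 22 (G→A, transition), site 23 (A→G, transition), site 26 (A→G, transition).
Of the 7 differences, 4 transitions and 3 transversions, so Ti/Tv = 4/3 = 1.333.

1.333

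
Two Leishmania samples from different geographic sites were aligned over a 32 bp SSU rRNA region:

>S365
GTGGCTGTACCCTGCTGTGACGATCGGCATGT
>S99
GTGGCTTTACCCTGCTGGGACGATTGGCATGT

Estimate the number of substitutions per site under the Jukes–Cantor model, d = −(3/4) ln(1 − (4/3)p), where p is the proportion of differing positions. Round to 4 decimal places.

0.1001

The sequences differ at positions 7 (G/T), 18 (T/G), 25 (C/T).
p = 3/32 = 0.093750.
d = −0.75 · ln(1 − (4/3)·0.093750) = −0.75 · ln(0.875000) = −0.75 · (-0.133531) = 0.1001.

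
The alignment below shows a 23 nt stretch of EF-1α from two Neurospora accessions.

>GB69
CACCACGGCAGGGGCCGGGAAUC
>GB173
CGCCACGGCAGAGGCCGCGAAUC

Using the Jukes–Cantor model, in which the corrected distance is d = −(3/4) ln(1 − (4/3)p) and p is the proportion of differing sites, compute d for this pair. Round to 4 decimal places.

0.1433

The sequences differ at positions 2 (A/G), 12 (G/A), 18 (G/C).
p = 3/23 = 0.130435.
d = −0.75 · ln(1 − (4/3)·0.130435) = −0.75 · ln(0.826087) = −0.75 · (-0.191055) = 0.1433.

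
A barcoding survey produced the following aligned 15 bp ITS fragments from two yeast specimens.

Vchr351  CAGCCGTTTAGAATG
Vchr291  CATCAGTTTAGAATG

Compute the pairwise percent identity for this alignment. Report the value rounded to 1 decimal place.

Differing sites — 3:G/T; 5:C/A.
13 of the 15 sites match, so the percent identity is 13/15 × 100 = 86.7%.

86.7%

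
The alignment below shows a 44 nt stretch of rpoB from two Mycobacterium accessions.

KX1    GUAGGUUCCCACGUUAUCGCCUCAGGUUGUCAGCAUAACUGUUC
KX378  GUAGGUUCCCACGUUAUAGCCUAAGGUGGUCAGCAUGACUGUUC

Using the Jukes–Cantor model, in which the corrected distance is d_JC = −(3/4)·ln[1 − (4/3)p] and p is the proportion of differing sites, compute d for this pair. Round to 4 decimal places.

Mismatches occur at site 18 (C/A), site 23 (C/A), site 28 (U/G), site 37 (A/G).
p = 4/44 = 0.090909.
d = −0.75 · ln(1 − (4/3)·0.090909) = −0.75 · ln(0.878788) = −0.75 · (-0.129212) = 0.0969.

0.0969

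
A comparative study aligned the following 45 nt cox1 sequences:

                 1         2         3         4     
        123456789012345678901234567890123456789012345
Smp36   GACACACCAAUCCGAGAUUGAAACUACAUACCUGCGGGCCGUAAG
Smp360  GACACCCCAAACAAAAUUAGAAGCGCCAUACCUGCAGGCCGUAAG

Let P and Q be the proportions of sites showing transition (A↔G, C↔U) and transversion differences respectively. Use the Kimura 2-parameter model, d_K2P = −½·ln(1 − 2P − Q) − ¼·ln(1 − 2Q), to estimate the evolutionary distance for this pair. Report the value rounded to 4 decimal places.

Mismatches occur at site 6 (A→C, transversion), site 11 (U→A, transversion), site 13 (C→A, transversion), site 14 (G→A, transition), site 16 (G→A, transition), site 17 (A→U, transversion), site 19 (U→A, transversion), site 23 (A→G, transition), site 25 (U→G, transversion), site 26 (A→C, transversion), site 36 (G→A, transition).
Of the 11 differences, 4 transitions and 7 transversions over 45 sites: P = 4/45 = 0.088889, Q = 7/45 = 0.155556.
d = −0.5·ln(0.666666) − 0.25·ln(0.688888) = −0.5·(-0.405466) − 0.25·(-0.372677) = 0.2959.

0.2959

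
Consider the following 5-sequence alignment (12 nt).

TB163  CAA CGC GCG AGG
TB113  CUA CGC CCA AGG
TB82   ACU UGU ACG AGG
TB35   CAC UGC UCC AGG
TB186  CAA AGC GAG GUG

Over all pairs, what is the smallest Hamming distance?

Pairwise Hamming distances:
  TB163 vs TB113: 3
  TB163 vs TB82: 6
  TB163 vs TB35: 4
  TB163 vs TB186: 4
  TB113 vs TB82: 7
  TB113 vs TB35: 5
  TB113 vs TB186: 7
  TB82 vs TB35: 6
  TB82 vs TB186: 9
  TB35 vs TB186: 7
The smallest is 3, between TB163 and TB113.

3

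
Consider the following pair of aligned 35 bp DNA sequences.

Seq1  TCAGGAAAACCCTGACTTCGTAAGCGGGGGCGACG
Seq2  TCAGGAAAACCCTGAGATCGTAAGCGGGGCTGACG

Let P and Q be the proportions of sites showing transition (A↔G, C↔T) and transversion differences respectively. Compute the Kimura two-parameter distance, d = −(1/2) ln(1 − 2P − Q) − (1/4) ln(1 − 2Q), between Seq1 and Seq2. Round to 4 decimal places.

Differing sites — 16:C/G (Tv); 17:T/A (Tv); 30:G/C (Tv); 31:C/T (Ti).
Of the 4 differences, 1 transition and 3 transversions over 35 sites: P = 1/35 = 0.028571, Q = 3/35 = 0.085714.
d = −0.5·ln(0.857144) − 0.25·ln(0.828572) = −0.5·(-0.154149) − 0.25·(-0.188052) = 0.1241.

0.1241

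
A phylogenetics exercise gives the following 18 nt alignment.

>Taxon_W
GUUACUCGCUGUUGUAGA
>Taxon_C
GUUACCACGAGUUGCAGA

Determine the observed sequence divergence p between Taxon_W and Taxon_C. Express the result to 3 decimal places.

0.333

Differing sites — 6:U/C; 7:C/A; 8:G/C; 9:C/G; 10:U/A; 15:U/C.
There are 6 differences over 18 sites, so p = 6/18 = 0.333.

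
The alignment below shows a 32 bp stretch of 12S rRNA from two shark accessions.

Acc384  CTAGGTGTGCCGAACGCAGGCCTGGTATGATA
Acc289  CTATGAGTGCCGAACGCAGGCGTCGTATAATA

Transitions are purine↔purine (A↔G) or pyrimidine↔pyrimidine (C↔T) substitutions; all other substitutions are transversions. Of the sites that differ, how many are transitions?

1

Mismatches occur at site 4 (G↔T, transversion), site 6 (T↔A, transversion), site 22 (C↔G, transversion), site 24 (G↔C, transversion), site 29 (G↔A, transition).
Of the 5 differences, 1 transition and 4 transversions, so the answer is 1.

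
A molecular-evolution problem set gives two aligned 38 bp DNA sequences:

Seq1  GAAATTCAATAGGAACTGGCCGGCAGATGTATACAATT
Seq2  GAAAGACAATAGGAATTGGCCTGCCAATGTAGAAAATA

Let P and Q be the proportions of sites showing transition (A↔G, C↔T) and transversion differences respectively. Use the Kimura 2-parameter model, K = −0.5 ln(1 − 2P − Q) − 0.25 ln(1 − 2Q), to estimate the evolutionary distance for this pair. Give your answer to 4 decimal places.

Differing sites — 5:T/G (Tv); 6:T/A (Tv); 16:C/T (Ti); 22:G/T (Tv); 25:A/C (Tv); 26:G/A (Ti); 32:T/G (Tv); 34:C/A (Tv); 38:T/A (Tv).
Of the 9 differences, 2 transitions and 7 transversions over 38 sites: P = 2/38 = 0.052632, Q = 7/38 = 0.184211.
d = −0.5·ln(0.710525) − 0.25·ln(0.631578) = −0.5·(-0.341751) − 0.25·(-0.459534) = 0.2858.

0.2858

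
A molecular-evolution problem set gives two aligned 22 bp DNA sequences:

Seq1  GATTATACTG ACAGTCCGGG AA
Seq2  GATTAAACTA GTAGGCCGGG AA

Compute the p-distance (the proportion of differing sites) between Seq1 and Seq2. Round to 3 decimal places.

0.227

Mismatches occur at site 6 (T→A), site 10 (G→A), site 11 (A→G), site 12 (C→T), site 15 (T→G).
There are 5 differences over 22 sites, so p = 5/22 = 0.227.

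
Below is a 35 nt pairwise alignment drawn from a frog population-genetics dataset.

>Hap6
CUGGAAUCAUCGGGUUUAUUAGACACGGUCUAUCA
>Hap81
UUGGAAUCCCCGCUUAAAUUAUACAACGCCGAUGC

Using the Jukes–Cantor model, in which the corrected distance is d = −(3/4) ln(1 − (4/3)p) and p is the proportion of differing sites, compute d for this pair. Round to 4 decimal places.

0.5716

Differing sites — 1:C/U; 9:A/C; 10:U/C; 13:G/C; 14:G/U; 16:U/A; 17:U/A; 22:G/U; 26:C/A; 27:G/C; 29:U/C; 31:U/G; 34:C/G; 35:A/C.
p = 14/35 = 0.400000.
d = −0.75 · ln(1 − (4/3)·0.400000) = −0.75 · ln(0.466667) = −0.75 · (-0.762139) = 0.5716.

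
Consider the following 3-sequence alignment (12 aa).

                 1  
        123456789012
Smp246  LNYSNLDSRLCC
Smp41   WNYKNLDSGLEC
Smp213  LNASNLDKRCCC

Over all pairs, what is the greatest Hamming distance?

7

Pairwise Hamming distances:
  Smp246 vs Smp41: 4
  Smp246 vs Smp213: 3
  Smp41 vs Smp213: 7
The largest is 7, between Smp41 and Smp213.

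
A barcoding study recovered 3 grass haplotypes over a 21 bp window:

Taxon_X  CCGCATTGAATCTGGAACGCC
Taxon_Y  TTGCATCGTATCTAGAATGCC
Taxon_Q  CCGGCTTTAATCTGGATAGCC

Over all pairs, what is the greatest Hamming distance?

Pairwise Hamming distances:
  Taxon_X vs Taxon_Y: 6
  Taxon_X vs Taxon_Q: 5
  Taxon_Y vs Taxon_Q: 10
The largest is 10, between Taxon_Y and Taxon_Q.

10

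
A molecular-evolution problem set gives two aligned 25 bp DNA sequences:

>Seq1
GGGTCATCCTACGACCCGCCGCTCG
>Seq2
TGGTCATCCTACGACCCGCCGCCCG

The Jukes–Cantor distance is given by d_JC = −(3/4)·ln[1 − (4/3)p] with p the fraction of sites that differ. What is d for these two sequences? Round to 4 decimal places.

Mismatches occur at site 1 (G↔T), site 23 (T↔C).
p = 2/25 = 0.080000.
d = −0.75 · ln(1 − (4/3)·0.080000) = −0.75 · ln(0.893333) = −0.75 · (-0.112796) = 0.0846.

0.0846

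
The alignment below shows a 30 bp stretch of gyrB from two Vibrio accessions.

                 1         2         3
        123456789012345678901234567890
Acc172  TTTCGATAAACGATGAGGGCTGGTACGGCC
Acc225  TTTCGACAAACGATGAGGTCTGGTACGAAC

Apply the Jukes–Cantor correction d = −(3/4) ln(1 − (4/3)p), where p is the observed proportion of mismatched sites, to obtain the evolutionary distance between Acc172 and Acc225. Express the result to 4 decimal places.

0.1468

Mismatches occur at site 7 (T↔C), site 19 (G↔T), site 28 (G↔A), site 29 (C↔A).
p = 4/30 = 0.133333.
d = −0.75 · ln(1 − (4/3)·0.133333) = −0.75 · ln(0.822223) = −0.75 · (-0.195744) = 0.1468.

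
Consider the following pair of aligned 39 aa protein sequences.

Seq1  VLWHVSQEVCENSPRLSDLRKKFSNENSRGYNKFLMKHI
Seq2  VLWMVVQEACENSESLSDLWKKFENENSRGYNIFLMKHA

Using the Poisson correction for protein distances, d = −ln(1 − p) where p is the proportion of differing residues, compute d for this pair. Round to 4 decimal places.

0.2624

Differing sites — 4:H/M; 6:S/V; 9:V/A; 14:P/E; 15:R/S; 20:R/W; 24:S/E; 33:K/I; 39:I/A.
p = 9/39 = 0.230769.
d = −ln(1 − 0.230769) = −ln(0.769231) = 0.2624.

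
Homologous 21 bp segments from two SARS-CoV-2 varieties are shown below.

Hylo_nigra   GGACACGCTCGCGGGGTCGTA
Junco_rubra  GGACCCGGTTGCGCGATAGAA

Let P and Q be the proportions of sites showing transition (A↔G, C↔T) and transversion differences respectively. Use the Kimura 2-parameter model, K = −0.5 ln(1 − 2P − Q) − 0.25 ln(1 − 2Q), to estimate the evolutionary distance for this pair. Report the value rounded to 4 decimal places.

The sequences differ at positions 5 (A/C, transversion), 8 (C/G, transversion), 10 (C/T, transition), 14 (G/C, transversion), 16 (G/A, transition), 18 (C/A, transversion), 20 (T/A, transversion).
Of the 7 differences, 2 transitions and 5 transversions over 21 sites: P = 2/21 = 0.095238, Q = 5/21 = 0.238095.
d = −0.5·ln(0.571429) − 0.25·ln(0.523810) = −0.5·(-0.559615) − 0.25·(-0.646626) = 0.4415.

0.4415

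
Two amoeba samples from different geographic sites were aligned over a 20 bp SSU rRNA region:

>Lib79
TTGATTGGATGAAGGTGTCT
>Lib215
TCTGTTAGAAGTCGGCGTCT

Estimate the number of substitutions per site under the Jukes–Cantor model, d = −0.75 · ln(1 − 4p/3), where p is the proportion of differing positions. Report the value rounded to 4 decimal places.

0.5716

Mismatches occur at site 2 (T↔C), site 3 (G↔T), site 4 (A↔G), site 7 (G↔A), site 10 (T↔A), site 12 (A↔T), site 13 (A↔C), site 16 (T↔C).
p = 8/20 = 0.400000.
d = −0.75 · ln(1 − (4/3)·0.400000) = −0.75 · ln(0.466667) = −0.75 · (-0.762139) = 0.5716.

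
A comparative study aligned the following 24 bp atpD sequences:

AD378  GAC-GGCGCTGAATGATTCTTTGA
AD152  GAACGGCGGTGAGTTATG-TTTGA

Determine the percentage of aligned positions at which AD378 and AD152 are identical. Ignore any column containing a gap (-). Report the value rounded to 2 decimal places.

Excluding the 2 gap columns leaves 22 comparable sites.
The sequences differ at positions 3 (C/A), 9 (C/G), 13 (A/G), 15 (G/T), 18 (T/G).
17 of the 22 comparable sites match, so the percent identity is 17/22 × 100 = 77.27%.

77.27%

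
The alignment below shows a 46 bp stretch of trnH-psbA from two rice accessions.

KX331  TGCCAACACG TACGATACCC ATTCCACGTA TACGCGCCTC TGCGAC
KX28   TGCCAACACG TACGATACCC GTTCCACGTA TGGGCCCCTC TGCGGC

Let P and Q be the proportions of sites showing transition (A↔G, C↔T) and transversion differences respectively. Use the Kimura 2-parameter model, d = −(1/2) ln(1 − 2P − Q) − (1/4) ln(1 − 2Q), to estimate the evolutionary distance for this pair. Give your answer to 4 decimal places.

0.1183

The sequences differ at positions 21 (A/G, transition), 32 (A/G, transition), 33 (C/G, transversion), 36 (G/C, transversion), 45 (A/G, transition).
Of the 5 differences, 3 transitions and 2 transversions over 46 sites: P = 3/46 = 0.065217, Q = 2/46 = 0.043478.
d = −0.5·ln(0.826088) − 0.25·ln(0.913044) = −0.5·(-0.191054) − 0.25·(-0.090971) = 0.1183.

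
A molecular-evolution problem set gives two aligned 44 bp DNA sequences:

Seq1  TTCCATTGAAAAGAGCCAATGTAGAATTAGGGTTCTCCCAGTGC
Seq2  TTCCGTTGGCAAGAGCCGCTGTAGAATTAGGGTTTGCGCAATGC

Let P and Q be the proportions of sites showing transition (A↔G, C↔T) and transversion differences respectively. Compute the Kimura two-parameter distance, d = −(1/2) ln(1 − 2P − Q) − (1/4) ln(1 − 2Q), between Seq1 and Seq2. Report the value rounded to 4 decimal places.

0.2417

Mismatches occur at site 5 (A↔G, transition), site 9 (A↔G, transition), site 10 (A↔C, transversion), site 18 (A↔G, transition), site 19 (A↔C, transversion), site 35 (C↔T, transition), site 36 (T↔G, transversion), site 38 (C↔G, transversion), site 41 (G↔A, transition).
Of the 9 differences, 5 transitions and 4 transversions over 44 sites: P = 5/44 = 0.113636, Q = 4/44 = 0.090909.
d = −0.5·ln(0.681819) − 0.25·ln(0.818182) = −0.5·(-0.382991) − 0.25·(-0.200670) = 0.2417.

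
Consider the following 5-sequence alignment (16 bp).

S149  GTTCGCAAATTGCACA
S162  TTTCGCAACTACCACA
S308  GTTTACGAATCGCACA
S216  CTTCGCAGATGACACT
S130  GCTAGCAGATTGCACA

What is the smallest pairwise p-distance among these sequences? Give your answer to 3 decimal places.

Pairwise Hamming distances:
  S149 vs S162: 4
  S149 vs S308: 4
  S149 vs S216: 5
  S149 vs S130: 3
  S162 vs S308: 7
  S162 vs S216: 6
  S162 vs S130: 7
  S308 vs S216: 8
  S308 vs S130: 6
  S216 vs S130: 6
The smallest is 3 mismatches, between S149 and S130; p = 3/16 = 0.188.

0.188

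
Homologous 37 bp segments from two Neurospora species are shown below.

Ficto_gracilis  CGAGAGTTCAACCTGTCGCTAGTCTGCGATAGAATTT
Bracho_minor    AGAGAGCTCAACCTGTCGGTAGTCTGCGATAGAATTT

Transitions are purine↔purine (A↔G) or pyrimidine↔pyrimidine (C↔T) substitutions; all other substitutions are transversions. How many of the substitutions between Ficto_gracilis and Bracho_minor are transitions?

1

The sequences differ at positions 1 (C/A, transversion), 7 (T/C, transition), 19 (C/G, transversion).
Of the 3 differences, 1 transition and 2 transversions, so the answer is 1.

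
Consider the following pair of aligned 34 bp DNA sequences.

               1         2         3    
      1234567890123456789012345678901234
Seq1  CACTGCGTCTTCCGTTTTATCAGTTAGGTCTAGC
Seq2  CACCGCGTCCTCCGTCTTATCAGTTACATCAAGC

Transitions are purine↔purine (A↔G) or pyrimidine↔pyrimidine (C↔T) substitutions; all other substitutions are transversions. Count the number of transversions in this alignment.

Differing sites — 4:T/C (Ti); 10:T/C (Ti); 16:T/C (Ti); 27:G/C (Tv); 28:G/A (Ti); 31:T/A (Tv).
Of the 6 differences, 4 transitions and 2 transversions, so the answer is 2.

2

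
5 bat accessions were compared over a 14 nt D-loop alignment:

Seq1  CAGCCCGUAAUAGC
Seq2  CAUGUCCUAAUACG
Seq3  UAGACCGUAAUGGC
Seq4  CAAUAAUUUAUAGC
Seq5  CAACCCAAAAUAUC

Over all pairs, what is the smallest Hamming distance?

Pairwise Hamming distances:
  Seq1 vs Seq2: 6
  Seq1 vs Seq3: 3
  Seq1 vs Seq4: 6
  Seq1 vs Seq5: 4
  Seq2 vs Seq3: 8
  Seq2 vs Seq4: 8
  Seq2 vs Seq5: 7
  Seq3 vs Seq4: 8
  Seq3 vs Seq5: 7
  Seq4 vs Seq5: 7
The smallest is 3, between Seq1 and Seq3.

3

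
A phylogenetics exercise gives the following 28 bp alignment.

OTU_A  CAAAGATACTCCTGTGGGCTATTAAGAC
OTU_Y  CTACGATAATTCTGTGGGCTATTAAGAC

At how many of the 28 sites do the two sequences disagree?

4

Mismatches occur at site 2 (A/T), site 4 (A/C), site 9 (C/A), site 11 (C/T).
That gives 4 mismatches out of 28 aligned sites, so the Hamming distance is 4.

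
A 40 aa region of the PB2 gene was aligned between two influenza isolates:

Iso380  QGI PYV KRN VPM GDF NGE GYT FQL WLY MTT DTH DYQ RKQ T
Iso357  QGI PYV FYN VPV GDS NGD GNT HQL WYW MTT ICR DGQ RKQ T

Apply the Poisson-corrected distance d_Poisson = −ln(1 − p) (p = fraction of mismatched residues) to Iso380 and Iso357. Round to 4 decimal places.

0.3930

The sequences differ at positions 7 (K/F), 8 (R/Y), 12 (M/V), 15 (F/S), 18 (E/D), 20 (Y/N), 22 (F/H), 26 (L/Y), 27 (Y/W), 31 (D/I), 32 (T/C), 33 (H/R), 35 (Y/G).
p = 13/40 = 0.325000.
d = −ln(1 − 0.325000) = −ln(0.675000) = 0.3930.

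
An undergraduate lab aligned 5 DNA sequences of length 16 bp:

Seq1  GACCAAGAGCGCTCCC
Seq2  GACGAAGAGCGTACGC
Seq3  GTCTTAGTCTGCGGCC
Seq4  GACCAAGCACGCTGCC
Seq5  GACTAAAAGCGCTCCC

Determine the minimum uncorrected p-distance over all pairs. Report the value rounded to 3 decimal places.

0.125

Pairwise Hamming distances:
  Seq1 vs Seq2: 4
  Seq1 vs Seq3: 8
  Seq1 vs Seq4: 3
  Seq1 vs Seq5: 2
  Seq2 vs Seq3: 10
  Seq2 vs Seq4: 7
  Seq2 vs Seq5: 5
  Seq3 vs Seq4: 7
  Seq3 vs Seq5: 8
  Seq4 vs Seq5: 5
The smallest is 2 mismatches, between Seq1 and Seq5; p = 2/16 = 0.125.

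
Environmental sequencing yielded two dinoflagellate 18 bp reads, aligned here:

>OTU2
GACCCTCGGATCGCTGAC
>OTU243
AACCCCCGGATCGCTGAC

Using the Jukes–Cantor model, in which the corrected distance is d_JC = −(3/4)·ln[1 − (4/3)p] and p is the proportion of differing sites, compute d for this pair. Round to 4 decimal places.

0.1203

The sequences differ at positions 1 (G/A), 6 (T/C).
p = 2/18 = 0.111111.
d = −0.75 · ln(1 − (4/3)·0.111111) = −0.75 · ln(0.851852) = −0.75 · (-0.160342) = 0.1203.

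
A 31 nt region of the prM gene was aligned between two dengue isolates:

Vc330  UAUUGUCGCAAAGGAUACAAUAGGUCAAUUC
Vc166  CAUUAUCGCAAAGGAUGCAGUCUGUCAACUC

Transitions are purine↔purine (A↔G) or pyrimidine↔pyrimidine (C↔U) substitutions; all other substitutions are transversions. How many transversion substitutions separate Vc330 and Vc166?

Differing sites — 1:U/C (Ti); 5:G/A (Ti); 17:A/G (Ti); 20:A/G (Ti); 22:A/C (Tv); 23:G/U (Tv); 29:U/C (Ti).
Of the 7 differences, 5 transitions and 2 transversions, so the answer is 2.

2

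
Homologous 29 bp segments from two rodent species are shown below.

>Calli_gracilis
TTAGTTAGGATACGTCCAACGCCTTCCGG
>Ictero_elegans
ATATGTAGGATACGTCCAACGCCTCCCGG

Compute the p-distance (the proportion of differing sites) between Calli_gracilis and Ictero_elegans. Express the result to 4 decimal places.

The sequences differ at positions 1 (T/A), 4 (G/T), 5 (T/G), 25 (T/C).
There are 4 differences over 29 sites, so p = 4/29 = 0.1379.

0.1379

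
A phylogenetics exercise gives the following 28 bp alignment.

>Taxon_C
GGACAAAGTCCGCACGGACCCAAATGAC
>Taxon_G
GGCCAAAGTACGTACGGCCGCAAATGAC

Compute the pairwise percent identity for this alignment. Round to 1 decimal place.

82.1%

Mismatches occur at site 3 (A/C), site 10 (C/A), site 13 (C/T), site 18 (A/C), site 20 (C/G).
23 of the 28 sites match, so the percent identity is 23/28 × 100 = 82.1%.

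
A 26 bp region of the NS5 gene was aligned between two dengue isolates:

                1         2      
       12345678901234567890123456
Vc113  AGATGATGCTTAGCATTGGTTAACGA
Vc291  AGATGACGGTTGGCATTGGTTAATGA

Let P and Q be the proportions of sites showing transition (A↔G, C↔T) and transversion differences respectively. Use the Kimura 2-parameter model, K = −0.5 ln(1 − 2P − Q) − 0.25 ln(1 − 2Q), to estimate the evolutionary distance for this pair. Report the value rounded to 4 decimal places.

0.1768

Mismatches occur at site 7 (T→C, transition), site 9 (C→G, transversion), site 12 (A→G, transition), site 24 (C→T, transition).
Of the 4 differences, 3 transitions and 1 transversion over 26 sites: P = 3/26 = 0.115385, Q = 1/26 = 0.038462.
d = −0.5·ln(0.730768) − 0.25·ln(0.923076) = −0.5·(-0.313659) − 0.25·(-0.080044) = 0.1768.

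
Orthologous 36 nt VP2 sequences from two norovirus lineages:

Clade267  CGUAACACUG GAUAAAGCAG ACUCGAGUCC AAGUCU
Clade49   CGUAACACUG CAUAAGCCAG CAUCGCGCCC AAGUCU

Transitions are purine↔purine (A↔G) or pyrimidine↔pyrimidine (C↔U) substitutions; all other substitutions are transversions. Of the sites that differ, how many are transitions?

Differing sites — 11:G/C (Tv); 16:A/G (Ti); 17:G/C (Tv); 21:A/C (Tv); 22:C/A (Tv); 26:A/C (Tv); 28:U/C (Ti).
Of the 7 differences, 2 transitions and 5 transversions, so the answer is 2.

2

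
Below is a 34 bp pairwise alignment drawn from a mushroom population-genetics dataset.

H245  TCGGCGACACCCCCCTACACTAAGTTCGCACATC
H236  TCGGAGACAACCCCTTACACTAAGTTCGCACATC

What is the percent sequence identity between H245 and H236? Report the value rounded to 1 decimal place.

Differing sites — 5:C/A; 10:C/A; 15:C/T.
31 of the 34 sites match, so the percent identity is 31/34 × 100 = 91.2%.

91.2%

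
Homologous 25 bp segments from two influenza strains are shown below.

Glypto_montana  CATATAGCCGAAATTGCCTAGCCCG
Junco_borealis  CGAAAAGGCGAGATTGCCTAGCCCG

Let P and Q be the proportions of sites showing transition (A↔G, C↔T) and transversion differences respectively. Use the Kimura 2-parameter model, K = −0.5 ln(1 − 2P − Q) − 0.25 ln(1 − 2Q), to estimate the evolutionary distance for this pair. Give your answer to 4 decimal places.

0.2329

Mismatches occur at site 2 (A→G, transition), site 3 (T→A, transversion), site 5 (T→A, transversion), site 8 (C→G, transversion), site 12 (A→G, transition).
Of the 5 differences, 2 transitions and 3 transversions over 25 sites: P = 2/25 = 0.080000, Q = 3/25 = 0.120000.
d = −0.5·ln(0.720000) − 0.25·ln(0.760000) = −0.5·(-0.328504) − 0.25·(-0.274437) = 0.2329.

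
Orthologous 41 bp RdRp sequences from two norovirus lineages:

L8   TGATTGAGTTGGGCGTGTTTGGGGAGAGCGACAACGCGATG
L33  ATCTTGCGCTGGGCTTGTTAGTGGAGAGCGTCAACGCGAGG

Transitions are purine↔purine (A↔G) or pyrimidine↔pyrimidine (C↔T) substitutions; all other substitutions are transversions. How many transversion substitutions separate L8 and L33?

9

Mismatches occur at site 1 (T→A, transversion), site 2 (G→T, transversion), site 3 (A→C, transversion), site 7 (A→C, transversion), site 9 (T→C, transition), site 15 (G→T, transversion), site 20 (T→A, transversion), site 22 (G→T, transversion), site 31 (A→T, transversion), site 40 (T→G, transversion).
Of the 10 differences, 1 transition and 9 transversions, so the answer is 9.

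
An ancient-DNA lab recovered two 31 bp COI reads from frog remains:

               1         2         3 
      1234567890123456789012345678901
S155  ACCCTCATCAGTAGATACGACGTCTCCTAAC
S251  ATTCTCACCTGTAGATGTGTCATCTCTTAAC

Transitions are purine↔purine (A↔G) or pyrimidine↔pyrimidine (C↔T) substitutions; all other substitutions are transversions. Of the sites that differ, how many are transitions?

7

The sequences differ at positions 2 (C/T, transition), 3 (C/T, transition), 8 (T/C, transition), 10 (A/T, transversion), 17 (A/G, transition), 18 (C/T, transition), 20 (A/T, transversion), 22 (G/A, transition), 27 (C/T, transition).
Of the 9 differences, 7 transitions and 2 transversions, so the answer is 7.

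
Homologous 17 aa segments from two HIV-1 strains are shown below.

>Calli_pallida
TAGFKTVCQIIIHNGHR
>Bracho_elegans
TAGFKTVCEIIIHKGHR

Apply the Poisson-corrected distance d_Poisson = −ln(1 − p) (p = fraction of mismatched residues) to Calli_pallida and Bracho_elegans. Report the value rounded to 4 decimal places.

0.1252

Differing sites — 9:Q/E; 14:N/K.
p = 2/17 = 0.117647.
d = −ln(1 − 0.117647) = −ln(0.882353) = 0.1252.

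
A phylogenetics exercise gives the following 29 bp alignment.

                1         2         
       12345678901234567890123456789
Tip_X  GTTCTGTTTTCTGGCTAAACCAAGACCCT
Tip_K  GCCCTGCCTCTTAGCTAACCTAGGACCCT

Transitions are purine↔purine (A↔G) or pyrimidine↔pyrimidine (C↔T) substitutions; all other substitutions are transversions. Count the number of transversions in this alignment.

1

The sequences differ at positions 2 (T/C, transition), 3 (T/C, transition), 7 (T/C, transition), 8 (T/C, transition), 10 (T/C, transition), 11 (C/T, transition), 13 (G/A, transition), 19 (A/C, transversion), 21 (C/T, transition), 23 (A/G, transition).
Of the 10 differences, 9 transitions and 1 transversion, so the answer is 1.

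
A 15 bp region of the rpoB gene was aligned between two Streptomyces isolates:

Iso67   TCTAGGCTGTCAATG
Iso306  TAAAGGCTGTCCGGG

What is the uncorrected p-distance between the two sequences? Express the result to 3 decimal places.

0.333

Mismatches occur at site 2 (C↔A), site 3 (T↔A), site 12 (A↔C), site 13 (A↔G), site 14 (T↔G).
There are 5 differences over 15 sites, so p = 5/15 = 0.333.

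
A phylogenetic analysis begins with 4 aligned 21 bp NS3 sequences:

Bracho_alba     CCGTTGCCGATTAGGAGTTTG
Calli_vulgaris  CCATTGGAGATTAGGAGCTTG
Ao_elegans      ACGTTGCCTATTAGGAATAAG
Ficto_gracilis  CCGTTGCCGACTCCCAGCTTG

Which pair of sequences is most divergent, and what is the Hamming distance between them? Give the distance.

10

Pairwise Hamming distances:
  Bracho_alba vs Calli_vulgaris: 4
  Bracho_alba vs Ao_elegans: 5
  Bracho_alba vs Ficto_gracilis: 5
  Calli_vulgaris vs Ao_elegans: 9
  Calli_vulgaris vs Ficto_gracilis: 7
  Ao_elegans vs Ficto_gracilis: 10
The largest is 10, between Ao_elegans and Ficto_gracilis.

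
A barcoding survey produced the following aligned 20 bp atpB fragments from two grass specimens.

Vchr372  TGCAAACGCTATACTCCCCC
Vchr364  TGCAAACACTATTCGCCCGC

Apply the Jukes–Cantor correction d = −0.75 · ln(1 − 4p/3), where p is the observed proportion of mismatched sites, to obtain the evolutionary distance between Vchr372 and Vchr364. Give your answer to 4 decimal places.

0.2326

Mismatches occur at site 8 (G↔A), site 13 (A↔T), site 15 (T↔G), site 19 (C↔G).
p = 4/20 = 0.200000.
d = −0.75 · ln(1 − (4/3)·0.200000) = −0.75 · ln(0.733333) = −0.75 · (-0.310155) = 0.2326.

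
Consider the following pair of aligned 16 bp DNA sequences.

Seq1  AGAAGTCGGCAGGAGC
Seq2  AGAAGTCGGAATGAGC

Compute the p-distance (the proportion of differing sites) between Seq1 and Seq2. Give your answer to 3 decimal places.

The sequences differ at positions 10 (C/A), 12 (G/T).
There are 2 differences over 16 sites, so p = 2/16 = 0.125.

0.125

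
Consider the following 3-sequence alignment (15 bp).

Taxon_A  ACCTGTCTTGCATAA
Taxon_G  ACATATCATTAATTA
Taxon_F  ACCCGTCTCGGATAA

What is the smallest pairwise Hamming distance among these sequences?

3

Pairwise Hamming distances:
  Taxon_A vs Taxon_G: 6
  Taxon_A vs Taxon_F: 3
  Taxon_G vs Taxon_F: 8
The smallest is 3, between Taxon_A and Taxon_F.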